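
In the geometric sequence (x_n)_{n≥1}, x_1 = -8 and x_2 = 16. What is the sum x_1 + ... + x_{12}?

10920

Common ratio r = -2.
x_n = (-8)·(-2)^(n-1).
S = (-8)·((-2)^12 - 1)/(-2 - 1) = (-8)·(4096 - 1)/(-3) = 10920.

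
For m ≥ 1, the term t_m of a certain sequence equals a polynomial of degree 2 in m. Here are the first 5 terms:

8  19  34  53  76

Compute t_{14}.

463

1st diffs: 11, 15, 19, 23.
2nd diffs: 4, 4, 4 (constant).
Newton forward-difference form: t_m = 8 + 11·C(m-1,1) + 4·C(m-1,2).
At m = 14: m-1 = 13, so t_{14} = 8 + 143 + 312 = 463.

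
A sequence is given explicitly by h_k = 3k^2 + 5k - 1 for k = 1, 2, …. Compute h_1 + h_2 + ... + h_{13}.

Over k = 1..13: Σk = 91, Σk² = 819.
Total = (3)·819 + (5)·91 + (-1)·13 = 2899.

2899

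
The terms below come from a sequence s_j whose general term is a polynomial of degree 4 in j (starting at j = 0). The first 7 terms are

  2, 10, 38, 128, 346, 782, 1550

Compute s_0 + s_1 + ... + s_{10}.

1st diffs: 8, 28, 90, 218, 436, 768.
2nd diffs: 20, 62, 128, 218, 332.
3rd diffs: 42, 66, 90, 114.
4th diffs: 24, 24, 24 (constant).
Newton forward-difference form: s_j = 2 + 8·C(j,1) + 20·C(j,2) + 42·C(j,3) + 24·C(j,4).
Continuing: 2788, 4658, 7346, 11062.
Summing j = 0..10 (11 terms) gives 28710.

28710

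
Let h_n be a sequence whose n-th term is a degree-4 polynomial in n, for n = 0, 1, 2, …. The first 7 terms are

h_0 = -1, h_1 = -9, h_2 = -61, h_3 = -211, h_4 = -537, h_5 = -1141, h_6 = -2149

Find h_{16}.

-79329

1st diffs: -8, -52, -150, -326, -604, -1008.
2nd diffs: -44, -98, -176, -278, -404.
3rd diffs: -54, -78, -102, -126.
4th diffs: -24, -24, -24 (constant).
Newton forward-difference form: h_n = -1 + (-8)·C(n,1) + (-44)·C(n,2) + (-54)·C(n,3) + (-24)·C(n,4).
At n = 16: n = 16, so h_{16} = -1 - 128 - 5280 - 30240 - 43680 = -79329.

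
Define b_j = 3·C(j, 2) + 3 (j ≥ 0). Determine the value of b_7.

C(7, 2) = 21, so b_7 = 66.

66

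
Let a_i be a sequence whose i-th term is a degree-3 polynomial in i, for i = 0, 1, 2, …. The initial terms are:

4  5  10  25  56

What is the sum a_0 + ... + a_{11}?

3964

1st diffs: 1, 5, 15, 31.
2nd diffs: 4, 10, 16.
3rd diffs: 6, 6 (constant).
Newton forward-difference form: a_i = 4 + 1·C(i,1) + 4·C(i,2) + 6·C(i,3).
Continuing: …, 109, 190, 305, 460, …, a_{11} = 1225.
Summing i = 0..11 (12 terms) gives 3964.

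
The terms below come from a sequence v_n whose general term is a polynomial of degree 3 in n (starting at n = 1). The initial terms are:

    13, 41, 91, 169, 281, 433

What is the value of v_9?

1189

1st diffs: 28, 50, 78, 112, 152.
2nd diffs: 22, 28, 34, 40.
3rd diffs: 6, 6, 6 (constant).
Newton forward-difference form: v_n = 13 + 28·C(n-1,1) + 22·C(n-1,2) + 6·C(n-1,3).
At n = 9: n-1 = 8, so v_9 = 13 + 224 + 616 + 336 = 1189.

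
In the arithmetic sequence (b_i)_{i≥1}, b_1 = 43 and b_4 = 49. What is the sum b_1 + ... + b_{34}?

Common difference d = (49 - 43) / (4 - 1) = 2.
b_i = 43 + (i - 1)·2.
b_{34} = 109; S = 34·(43 + 109)/2 = 2584.

2584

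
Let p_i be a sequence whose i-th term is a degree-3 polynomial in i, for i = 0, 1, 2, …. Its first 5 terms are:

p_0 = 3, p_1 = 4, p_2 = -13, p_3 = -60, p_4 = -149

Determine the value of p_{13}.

1st diffs: 1, -17, -47, -89.
2nd diffs: -18, -30, -42.
3rd diffs: -12, -12 (constant).
Newton forward-difference form: p_i = 3 + 1·C(i,1) + (-18)·C(i,2) + (-12)·C(i,3).
At i = 13: i = 13, so p_{13} = 3 + 13 - 1404 - 3432 = -4820.

-4820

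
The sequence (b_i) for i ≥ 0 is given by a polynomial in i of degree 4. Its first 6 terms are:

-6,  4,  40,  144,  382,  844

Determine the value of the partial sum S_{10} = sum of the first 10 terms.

18378

1st diffs: 10, 36, 104, 238, 462.
2nd diffs: 26, 68, 134, 224.
3rd diffs: 42, 66, 90.
4th diffs: 24, 24 (constant).
So b_i = i^4 + i^3 + 3i^2 + 5i - 6.
Continuing: 1644, 2920, 4834, 7572.
Summing i = 0..9 (10 terms) gives 18378.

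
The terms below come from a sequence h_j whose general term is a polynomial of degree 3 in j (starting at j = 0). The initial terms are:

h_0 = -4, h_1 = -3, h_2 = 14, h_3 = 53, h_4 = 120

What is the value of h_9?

1st diffs: 1, 17, 39, 67.
2nd diffs: 16, 22, 28.
3rd diffs: 6, 6 (constant).
So h_j = j^3 + 5j^2 - 5j - 4.
Evaluating at j = 9 gives h_9 = 1085.

1085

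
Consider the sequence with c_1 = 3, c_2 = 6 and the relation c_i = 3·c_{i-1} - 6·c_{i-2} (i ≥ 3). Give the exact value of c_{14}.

201204

c_3 = 0; c_4 = -36; c_5 = -108; …; c_{11} = -20412; c_{12} = -55404; c_{13} = -43740; c_{14} = 201204.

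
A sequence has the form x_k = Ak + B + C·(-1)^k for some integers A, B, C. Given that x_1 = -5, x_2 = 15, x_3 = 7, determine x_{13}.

67

Write the equations: A + B - C = -5; 2A + B + C = 15; 3A + B - C = 7.
Subtracting the first from the second: A + 2C = 20.
Subtracting the second from the third: A - 2C = -8.
Solving: C = 7, A = 6, then B = -4.
Therefore x_{13} = 78 + (-4) + 7·(-1) = 67.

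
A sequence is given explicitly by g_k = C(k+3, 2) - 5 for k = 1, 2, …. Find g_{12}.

100

C(15, 2) = 105, so g_{12} = 100.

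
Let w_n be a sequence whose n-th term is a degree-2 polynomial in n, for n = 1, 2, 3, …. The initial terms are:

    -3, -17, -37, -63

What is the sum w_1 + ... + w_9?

-1035

1st diffs: -14, -20, -26.
2nd diffs: -6, -6 (constant).
Newton forward-difference form: w_n = -3 + (-14)·C(n-1,1) + (-6)·C(n-1,2).
Continuing: …, -95, -133, -177, -227, …, w_9 = -283.
Summing n = 1..9 (9 terms) gives -1035.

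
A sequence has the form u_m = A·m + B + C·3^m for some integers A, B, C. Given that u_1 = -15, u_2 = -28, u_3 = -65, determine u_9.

Plug in m = 1, 2, 3: A + B + 3C = -15; 2A + B + 9C = -28; 3A + B + 27C = -65.
Subtracting the first from the second: A + 6C = -13.
Subtracting the second from the third: A + 18C = -37.
Solving: C = -2, A = -1, then B = -8.
So u_m = -1·m + (-8) + (-2)·3^m; at m=9 this is -39383.

-39383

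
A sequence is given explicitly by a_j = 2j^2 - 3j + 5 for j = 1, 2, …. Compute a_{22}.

a_{22} = 2·22^2 - 3·22 + 5 = 907.

907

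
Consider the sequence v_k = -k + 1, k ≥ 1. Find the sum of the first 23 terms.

Over k = 1..23: Σk = 276.
Total = (-1)·276 + (1)·23 = -253.

-253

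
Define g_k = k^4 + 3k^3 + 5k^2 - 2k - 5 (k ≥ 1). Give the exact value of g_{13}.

g_{13} = 1·13^4 + 3·13^3 + 5·13^2 - 2·13 - 5 = 35966.

35966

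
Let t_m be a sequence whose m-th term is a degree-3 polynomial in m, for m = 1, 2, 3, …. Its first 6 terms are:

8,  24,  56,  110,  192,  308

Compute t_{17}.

1st diffs: 16, 32, 54, 82, 116.
2nd diffs: 16, 22, 28, 34.
3rd diffs: 6, 6, 6 (constant).
Newton forward-difference form: t_m = 8 + 16·C(m-1,1) + 16·C(m-1,2) + 6·C(m-1,3).
At m = 17: m-1 = 16, so t_{17} = 8 + 256 + 1920 + 3360 = 5544.

5544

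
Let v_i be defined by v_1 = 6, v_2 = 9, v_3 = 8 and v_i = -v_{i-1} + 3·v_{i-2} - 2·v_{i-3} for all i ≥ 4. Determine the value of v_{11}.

Iterate the recurrence:
v_4 = 7, v_5 = -1, v_6 = 6, v_7 = -23, v_8 = 43, v_9 = -124, v_{10} = 299, v_{11} = -757.

-757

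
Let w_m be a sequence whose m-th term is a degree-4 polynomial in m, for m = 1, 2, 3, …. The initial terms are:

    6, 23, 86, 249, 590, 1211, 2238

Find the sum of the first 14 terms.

120477

1st diffs: 17, 63, 163, 341, 621, 1027.
2nd diffs: 46, 100, 178, 280, 406.
3rd diffs: 54, 78, 102, 126.
4th diffs: 24, 24, 24 (constant).
So w_m = m^4 - m^3 + 4m^2 - 3m + 5.
Continuing: …, 3821, 6134, 9375, 13766, …, w_{14} = 36419.
Summing m = 1..14 (14 terms) gives 120477.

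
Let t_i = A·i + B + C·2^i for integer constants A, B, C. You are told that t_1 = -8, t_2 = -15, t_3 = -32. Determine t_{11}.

-10208

Write the equations: A + B + 2C = -8; 2A + B + 4C = -15; 3A + B + 8C = -32.
Subtracting the first from the second: A + 2C = -7.
Subtracting the second from the third: A + 4C = -17.
Solving: C = -5, A = 3, then B = -1.
Therefore t_{11} = 33 + (-1) + (-5)·2048 = -10208.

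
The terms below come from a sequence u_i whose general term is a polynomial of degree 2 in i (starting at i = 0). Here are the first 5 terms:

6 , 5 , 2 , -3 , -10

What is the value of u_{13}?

-163

1st diffs: -1, -3, -5, -7.
2nd diffs: -2, -2, -2 (constant).
Newton forward-difference form: u_i = 6 + (-1)·C(i,1) + (-2)·C(i,2).
At i = 13: i = 13, so u_{13} = 6 - 13 - 156 = -163.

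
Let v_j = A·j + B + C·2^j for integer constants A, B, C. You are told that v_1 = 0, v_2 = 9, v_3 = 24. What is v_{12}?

Write the equations: A + B + 2C = 0; 2A + B + 4C = 9; 3A + B + 8C = 24.
Subtracting the first from the second: A + 2C = 9.
Subtracting the second from the third: A + 4C = 15.
Solving: C = 3, A = 3, then B = -9.
Therefore v_{12} = 36 + (-9) + 3·4096 = 12315.

12315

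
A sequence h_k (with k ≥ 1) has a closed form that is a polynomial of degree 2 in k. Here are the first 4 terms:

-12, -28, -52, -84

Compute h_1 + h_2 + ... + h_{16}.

-6592

1st diffs: -16, -24, -32.
2nd diffs: -8, -8 (constant).
So h_k = -4k^2 - 4k - 4.
Continuing: …, -124, -172, -228, -292, …, h_{16} = -1092.
Summing k = 1..16 (16 terms) gives -6592.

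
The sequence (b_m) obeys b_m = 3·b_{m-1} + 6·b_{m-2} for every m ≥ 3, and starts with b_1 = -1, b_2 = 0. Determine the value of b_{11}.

b_3 = -6  b_4 = -18  b_5 = -90  b_6 = -378  b_7 = -1674  b_8 = -7290  b_9 = -31914  b_{10} = -139482  b_{11} = -609930.

-609930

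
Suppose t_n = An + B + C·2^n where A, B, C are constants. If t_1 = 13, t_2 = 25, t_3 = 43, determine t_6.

Plug in n = 1, 2, 3: A + B + 2C = 13; 2A + B + 4C = 25; 3A + B + 8C = 43.
Subtracting the first from the second: A + 2C = 12.
Subtracting the second from the third: A + 4C = 18.
Solving: C = 3, A = 6, then B = 1.
Therefore t_6 = 36 + 1 + 3·64 = 229.

229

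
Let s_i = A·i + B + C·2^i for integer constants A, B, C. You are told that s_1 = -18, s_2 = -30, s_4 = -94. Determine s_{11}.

-10268

Write the equations: A + B + 2C = -18; 2A + B + 4C = -30; 4A + B + 16C = -94.
Subtracting the first from the second: A + 2C = -12.
Subtracting the second from the third: 2A + 12C = -64.
Solving: C = -5, A = -2, then B = -6.
Hence s_{11} = -2·11 + (-6) + (-5)·2048 = -10268.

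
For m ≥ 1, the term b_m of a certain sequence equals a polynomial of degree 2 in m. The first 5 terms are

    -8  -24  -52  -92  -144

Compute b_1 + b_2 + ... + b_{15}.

-7260

1st diffs: -16, -28, -40, -52.
2nd diffs: -12, -12, -12 (constant).
Newton forward-difference form: b_m = -8 + (-16)·C(m-1,1) + (-12)·C(m-1,2).
Continuing: …, -208, -284, -372, -472, …, b_{15} = -1324.
Summing m = 1..15 (15 terms) gives -7260.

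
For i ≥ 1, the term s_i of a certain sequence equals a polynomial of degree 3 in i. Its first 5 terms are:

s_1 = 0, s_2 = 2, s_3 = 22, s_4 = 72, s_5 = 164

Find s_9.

1192

1st diffs: 2, 20, 50, 92.
2nd diffs: 18, 30, 42.
3rd diffs: 12, 12 (constant).
So s_i = 2i^3 - 3i^2 - 3i + 4.
Evaluating at i = 9 gives s_9 = 1192.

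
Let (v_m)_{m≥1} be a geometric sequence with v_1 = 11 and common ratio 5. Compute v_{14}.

v_m = 11·5^(m-1).
v_{14} = 11·5^13 = 13427734375.

13427734375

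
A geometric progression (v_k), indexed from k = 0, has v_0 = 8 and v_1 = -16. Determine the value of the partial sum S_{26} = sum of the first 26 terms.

Common ratio r = -2.
v_k = 8·(-2)^(k-0).
S = 8·((-2)^26 - 1)/(-2 - 1) = 8·(67108864 - 1)/(-3) = -178956968.

-178956968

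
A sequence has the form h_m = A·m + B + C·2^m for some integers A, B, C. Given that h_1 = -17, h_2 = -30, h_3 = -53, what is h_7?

Write the equations: A + B + 2C = -17; 2A + B + 4C = -30; 3A + B + 8C = -53.
Subtracting the first from the second: A + 2C = -13.
Subtracting the second from the third: A + 4C = -23.
Solving: C = -5, A = -3, then B = -4.
Therefore h_7 = -21 + (-4) + (-5)·128 = -665.

-665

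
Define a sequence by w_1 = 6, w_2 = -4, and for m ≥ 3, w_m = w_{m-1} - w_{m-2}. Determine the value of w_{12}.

w_3 = -10;  w_4 = -6;  w_5 = 4;  w_6 = 10;  w_7 = 6;  w_8 = -4;  w_9 = -10;  w_{10} = -6;  w_{11} = 4;  w_{12} = 10.

10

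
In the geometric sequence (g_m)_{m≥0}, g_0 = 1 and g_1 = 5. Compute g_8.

390625

Common ratio r = 5.
g_m = 1·5^(m-0).
g_8 = 1·5^8 = 390625.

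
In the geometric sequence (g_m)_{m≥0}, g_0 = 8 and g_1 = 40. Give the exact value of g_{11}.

Common ratio r = 5.
g_m = 8·5^(m-0).
g_{11} = 8·5^11 = 390625000.

390625000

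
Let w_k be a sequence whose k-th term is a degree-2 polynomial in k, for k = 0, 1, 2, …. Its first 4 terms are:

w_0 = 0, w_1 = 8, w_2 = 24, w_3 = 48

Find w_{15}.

960

1st diffs: 8, 16, 24.
2nd diffs: 8, 8 (constant).
Newton forward-difference form: w_k = 8·C(k,1) + 8·C(k,2).
At k = 15: k = 15, so w_{15} = 120 + 840 = 960.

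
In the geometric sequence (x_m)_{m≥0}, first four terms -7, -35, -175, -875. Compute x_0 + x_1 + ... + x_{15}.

-267028808592

Common ratio r = 5.
x_m = (-7)·5^(m-0).
S = (-7)·(5^16 - 1)/(5 - 1) = (-7)·(152587890625 - 1)/(4) = -267028808592.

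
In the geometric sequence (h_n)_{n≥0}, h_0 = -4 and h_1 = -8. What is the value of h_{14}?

Common ratio r = 2.
h_n = (-4)·2^(n-0).
h_{14} = (-4)·2^14 = -65536.

-65536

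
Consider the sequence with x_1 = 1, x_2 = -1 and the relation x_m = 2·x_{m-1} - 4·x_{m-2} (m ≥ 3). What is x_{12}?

Iterate the recurrence:
x_3 = -6;  x_4 = -8;  x_5 = 8;  x_6 = 48;  x_7 = 64;  x_8 = -64;  x_9 = -384;  x_{10} = -512;  x_{11} = 512;  x_{12} = 3072.

3072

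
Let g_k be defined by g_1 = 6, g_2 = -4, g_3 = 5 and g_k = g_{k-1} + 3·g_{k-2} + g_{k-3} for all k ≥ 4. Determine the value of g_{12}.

3071

Applying the relation repeatedly:
g_4 = -1; g_5 = 10; g_6 = 12; g_7 = 41; g_8 = 87; g_9 = 222; g_{10} = 524; g_{11} = 1277; g_{12} = 3071.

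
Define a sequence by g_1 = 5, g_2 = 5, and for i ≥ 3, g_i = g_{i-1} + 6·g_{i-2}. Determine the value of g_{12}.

527345

Compute successive terms:
g_3 = 35;  g_4 = 65;  g_5 = 275;  g_6 = 665;  g_7 = 2315;  g_8 = 6305;  g_9 = 20195;  g_{10} = 58025;  g_{11} = 179195;  g_{12} = 527345.
(Characteristic roots are 3 and -2.)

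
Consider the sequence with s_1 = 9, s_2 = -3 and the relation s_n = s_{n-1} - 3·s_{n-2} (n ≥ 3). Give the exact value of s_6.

132

Iterate the recurrence:
s_3 = -30  s_4 = -21  s_5 = 69  s_6 = 132.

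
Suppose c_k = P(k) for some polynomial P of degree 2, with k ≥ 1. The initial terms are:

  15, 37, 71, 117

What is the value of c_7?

1st diffs: 22, 34, 46.
2nd diffs: 12, 12 (constant).
Newton forward-difference form: c_k = 15 + 22·C(k-1,1) + 12·C(k-1,2).
At k = 7: k-1 = 6, so c_7 = 15 + 132 + 180 = 327.

327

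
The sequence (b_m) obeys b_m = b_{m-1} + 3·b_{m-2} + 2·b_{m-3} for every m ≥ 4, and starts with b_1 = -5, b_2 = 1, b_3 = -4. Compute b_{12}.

-14886

Step forward from the initial values:
b_4 = -11;  b_5 = -21;  b_6 = -62;  b_7 = -147;  b_8 = -375;  b_9 = -940;  b_{10} = -2359;  b_{11} = -5929;  b_{12} = -14886.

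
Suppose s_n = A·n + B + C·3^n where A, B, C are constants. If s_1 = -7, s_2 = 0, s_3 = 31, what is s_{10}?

118040

The three given values yield: A + B + 3C = -7; 2A + B + 9C = 0; 3A + B + 27C = 31.
Subtracting the first from the second: A + 6C = 7.
Subtracting the second from the third: A + 18C = 31.
Solving: C = 2, A = -5, then B = -8.
So s_n = -5·n + (-8) + 2·3^n; at n=10 this is 118040.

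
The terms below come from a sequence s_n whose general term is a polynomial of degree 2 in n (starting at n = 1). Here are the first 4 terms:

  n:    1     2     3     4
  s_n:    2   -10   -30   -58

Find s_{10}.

-394

1st diffs: -12, -20, -28.
2nd diffs: -8, -8 (constant).
Newton forward-difference form: s_n = 2 + (-12)·C(n-1,1) + (-8)·C(n-1,2).
At n = 10: n-1 = 9, so s_{10} = 2 - 108 - 288 = -394.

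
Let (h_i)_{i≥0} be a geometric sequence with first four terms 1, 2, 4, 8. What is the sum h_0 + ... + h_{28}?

536870911

Common ratio r = 2.
h_i = 1·2^(i-0).
S = 1·(2^29 - 1)/(2 - 1) = 1·(536870912 - 1)/(1) = 536870911.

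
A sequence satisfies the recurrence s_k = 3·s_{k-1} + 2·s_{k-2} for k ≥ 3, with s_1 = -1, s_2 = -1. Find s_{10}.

-34921

s_3 = -5, s_4 = -17, s_5 = -61, s_6 = -217, s_7 = -773, s_8 = -2753, s_9 = -9805, s_{10} = -34921.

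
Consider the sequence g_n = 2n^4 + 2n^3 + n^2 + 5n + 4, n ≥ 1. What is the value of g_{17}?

177246

g_{17} = 2·17^4 + 2·17^3 + 1·17^2 + 5·17 + 4 = 177246.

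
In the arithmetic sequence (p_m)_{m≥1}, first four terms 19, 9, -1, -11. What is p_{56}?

-531

Common difference d = -10.
p_m = 19 + (m - 1)·(-10).
p_{56} = 19 + 55·(-10) = -531.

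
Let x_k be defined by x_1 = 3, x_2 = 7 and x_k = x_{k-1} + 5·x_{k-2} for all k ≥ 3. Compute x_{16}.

Applying the relation repeatedly:
x_3 = 22  x_4 = 57  x_5 = 167  …  x_{13} = 604347  x_{14} = 1685407  x_{15} = 4707142  x_{16} = 13134177.

13134177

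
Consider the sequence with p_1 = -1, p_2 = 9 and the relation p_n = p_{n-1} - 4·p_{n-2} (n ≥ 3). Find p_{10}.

Applying the relation repeatedly:
p_3 = 13, p_4 = -23, p_5 = -75, p_6 = 17, p_7 = 317, p_8 = 249, p_9 = -1019, p_{10} = -2015.

-2015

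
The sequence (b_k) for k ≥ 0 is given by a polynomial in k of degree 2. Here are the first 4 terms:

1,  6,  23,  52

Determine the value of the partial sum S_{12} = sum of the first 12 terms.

2982

1st diffs: 5, 17, 29.
2nd diffs: 12, 12 (constant).
Newton forward-difference form: b_k = 1 + 5·C(k,1) + 12·C(k,2).
Continuing: …, 93, 146, 211, 288, …, b_{11} = 716.
Summing k = 0..11 (12 terms) gives 2982.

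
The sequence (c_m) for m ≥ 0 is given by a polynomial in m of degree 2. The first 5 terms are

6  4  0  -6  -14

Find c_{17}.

1st diffs: -2, -4, -6, -8.
2nd diffs: -2, -2, -2 (constant).
Newton forward-difference form: c_m = 6 + (-2)·C(m,1) + (-2)·C(m,2).
At m = 17: m = 17, so c_{17} = 6 - 34 - 272 = -300.

-300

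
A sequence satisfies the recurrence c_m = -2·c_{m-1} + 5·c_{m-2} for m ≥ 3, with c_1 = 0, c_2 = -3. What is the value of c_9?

12264

Iterate the recurrence:
c_3 = 6  c_4 = -27  c_5 = 84  c_6 = -303  c_7 = 1026  c_8 = -3567  c_9 = 12264.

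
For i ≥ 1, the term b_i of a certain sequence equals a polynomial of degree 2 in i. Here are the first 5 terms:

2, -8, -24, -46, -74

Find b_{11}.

1st diffs: -10, -16, -22, -28.
2nd diffs: -6, -6, -6 (constant).
Newton forward-difference form: b_i = 2 + (-10)·C(i-1,1) + (-6)·C(i-1,2).
At i = 11: i-1 = 10, so b_{11} = 2 - 100 - 270 = -368.

-368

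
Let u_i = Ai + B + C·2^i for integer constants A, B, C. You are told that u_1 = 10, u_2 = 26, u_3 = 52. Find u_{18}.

The three given values yield: A + B + 2C = 10; 2A + B + 4C = 26; 3A + B + 8C = 52.
Subtracting the first from the second: A + 2C = 16.
Subtracting the second from the third: A + 4C = 26.
Solving: C = 5, A = 6, then B = -6.
So u_i = 6·i + (-6) + 5·2^i; at i=18 this is 1310822.

1310822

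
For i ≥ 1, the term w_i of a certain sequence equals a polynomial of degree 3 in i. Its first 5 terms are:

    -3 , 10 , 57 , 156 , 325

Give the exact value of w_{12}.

4980

1st diffs: 13, 47, 99, 169.
2nd diffs: 34, 52, 70.
3rd diffs: 18, 18 (constant).
So w_i = 3i^3 - i^2 - 5i.
Evaluating at i = 12 gives w_{12} = 4980.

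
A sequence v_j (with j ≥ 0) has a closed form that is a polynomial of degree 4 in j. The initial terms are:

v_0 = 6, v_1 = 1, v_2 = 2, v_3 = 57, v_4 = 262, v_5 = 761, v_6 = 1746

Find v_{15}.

1st diffs: -5, 1, 55, 205, 499, 985.
2nd diffs: 6, 54, 150, 294, 486.
3rd diffs: 48, 96, 144, 192.
4th diffs: 48, 48, 48 (constant).
Newton forward-difference form: v_j = 6 + (-5)·C(j,1) + 6·C(j,2) + 48·C(j,3) + 48·C(j,4).
At j = 15: j = 15, so v_{15} = 6 - 75 + 630 + 21840 + 65520 = 87921.

87921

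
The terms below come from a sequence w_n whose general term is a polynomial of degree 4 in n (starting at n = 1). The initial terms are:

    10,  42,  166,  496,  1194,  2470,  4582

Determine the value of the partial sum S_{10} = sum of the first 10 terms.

48616

1st diffs: 32, 124, 330, 698, 1276, 2112.
2nd diffs: 92, 206, 368, 578, 836.
3rd diffs: 114, 162, 210, 258.
4th diffs: 48, 48, 48 (constant).
Newton forward-difference form: w_n = 10 + 32·C(n-1,1) + 92·C(n-1,2) + 114·C(n-1,3) + 48·C(n-1,4).
Continuing: 7836, 12586, 19234.
Summing n = 1..10 (10 terms) gives 48616.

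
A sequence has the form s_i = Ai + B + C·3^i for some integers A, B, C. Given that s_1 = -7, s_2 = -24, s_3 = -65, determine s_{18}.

The three given values yield: A + B + 3C = -7; 2A + B + 9C = -24; 3A + B + 27C = -65.
Subtracting the first from the second: A + 6C = -17.
Subtracting the second from the third: A + 18C = -41.
Solving: C = -2, A = -5, then B = 4.
Therefore s_{18} = -90 + 4 + (-2)·387420489 = -774841064.

-774841064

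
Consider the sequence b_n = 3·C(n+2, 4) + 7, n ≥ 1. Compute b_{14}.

5467

C(16, 4) = 1820, so b_{14} = 5467.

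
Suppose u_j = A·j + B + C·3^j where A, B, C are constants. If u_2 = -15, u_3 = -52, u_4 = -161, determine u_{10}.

Write the equations: 2A + B + 9C = -15; 3A + B + 27C = -52; 4A + B + 81C = -161.
Subtracting the first from the second: A + 18C = -37.
Subtracting the second from the third: A + 54C = -109.
Solving: C = -2, A = -1, then B = 5.
Therefore u_{10} = -10 + 5 + (-2)·59049 = -118103.

-118103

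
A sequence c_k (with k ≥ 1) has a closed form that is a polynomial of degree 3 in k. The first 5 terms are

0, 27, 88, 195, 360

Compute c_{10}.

2475

1st diffs: 27, 61, 107, 165.
2nd diffs: 34, 46, 58.
3rd diffs: 12, 12 (constant).
Newton forward-difference form: c_k = 27·C(k-1,1) + 34·C(k-1,2) + 12·C(k-1,3).
At k = 10: k-1 = 9, so c_{10} = 243 + 1224 + 1008 = 2475.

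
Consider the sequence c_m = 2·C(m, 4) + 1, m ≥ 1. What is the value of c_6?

31

C(6, 4) = 15, so c_6 = 31.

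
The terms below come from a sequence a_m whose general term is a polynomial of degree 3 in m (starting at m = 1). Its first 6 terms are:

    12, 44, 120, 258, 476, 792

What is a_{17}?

1st diffs: 32, 76, 138, 218, 316.
2nd diffs: 44, 62, 80, 98.
3rd diffs: 18, 18, 18 (constant).
So a_m = 3m^3 + 4m^2 - m + 6.
Evaluating at m = 17 gives a_{17} = 15884.

15884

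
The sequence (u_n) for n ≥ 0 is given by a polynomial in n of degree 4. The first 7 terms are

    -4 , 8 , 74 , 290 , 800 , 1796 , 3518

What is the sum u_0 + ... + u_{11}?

98160

1st diffs: 12, 66, 216, 510, 996, 1722.
2nd diffs: 54, 150, 294, 486, 726.
3rd diffs: 96, 144, 192, 240.
4th diffs: 48, 48, 48 (constant).
Newton forward-difference form: u_n = -4 + 12·C(n,1) + 54·C(n,2) + 96·C(n,3) + 48·C(n,4).
Continuing: …, 6254, 10340, 16160, 24146, …, u_{11} = 34778.
Summing n = 0..11 (12 terms) gives 98160.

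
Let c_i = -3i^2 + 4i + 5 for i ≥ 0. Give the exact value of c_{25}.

c_{25} = -3·25^2 + 4·25 + 5 = -1770.

-1770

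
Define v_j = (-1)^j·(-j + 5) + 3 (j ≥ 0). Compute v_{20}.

-12

(-1)^20 = 1; -j + 5 at j=20 is -15; so v_{20} = -12.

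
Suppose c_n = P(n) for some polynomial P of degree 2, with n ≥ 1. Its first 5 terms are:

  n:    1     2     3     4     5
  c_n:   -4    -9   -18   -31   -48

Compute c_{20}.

-783

1st diffs: -5, -9, -13, -17.
2nd diffs: -4, -4, -4 (constant).
Newton forward-difference form: c_n = -4 + (-5)·C(n-1,1) + (-4)·C(n-1,2).
At n = 20: n-1 = 19, so c_{20} = -4 - 95 - 684 = -783.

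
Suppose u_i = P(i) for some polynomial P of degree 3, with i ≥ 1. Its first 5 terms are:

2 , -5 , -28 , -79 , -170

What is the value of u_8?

-803

1st diffs: -7, -23, -51, -91.
2nd diffs: -16, -28, -40.
3rd diffs: -12, -12 (constant).
So u_i = -2i^3 + 4i^2 - 5i + 5.
Evaluating at i = 8 gives u_8 = -803.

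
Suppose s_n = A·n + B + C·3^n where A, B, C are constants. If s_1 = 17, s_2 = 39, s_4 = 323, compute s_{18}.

Plug in n = 1, 2, 4: A + B + 3C = 17; 2A + B + 9C = 39; 4A + B + 81C = 323.
Subtracting the first from the second: A + 6C = 22.
Subtracting the second from the third: 2A + 72C = 284.
Solving: C = 4, A = -2, then B = 7.
Therefore s_{18} = -36 + 7 + 4·387420489 = 1549681927.

1549681927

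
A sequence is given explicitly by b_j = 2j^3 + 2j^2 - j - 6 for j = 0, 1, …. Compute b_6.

492

b_6 = 2·6^3 + 2·6^2 - 1·6 - 6 = 492.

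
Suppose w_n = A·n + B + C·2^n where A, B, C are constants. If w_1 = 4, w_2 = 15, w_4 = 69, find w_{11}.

The three given values yield: A + B + 2C = 4; 2A + B + 4C = 15; 4A + B + 16C = 69.
Subtracting the first from the second: A + 2C = 11.
Subtracting the second from the third: 2A + 12C = 54.
Solving: C = 4, A = 3, then B = -7.
So w_n = 3·n + (-7) + 4·2^n; at n=11 this is 8218.

8218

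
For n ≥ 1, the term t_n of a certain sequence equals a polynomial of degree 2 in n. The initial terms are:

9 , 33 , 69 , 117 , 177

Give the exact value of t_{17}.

1833

1st diffs: 24, 36, 48, 60.
2nd diffs: 12, 12, 12 (constant).
So t_n = 6n^2 + 6n - 3.
Evaluating at n = 17 gives t_{17} = 1833.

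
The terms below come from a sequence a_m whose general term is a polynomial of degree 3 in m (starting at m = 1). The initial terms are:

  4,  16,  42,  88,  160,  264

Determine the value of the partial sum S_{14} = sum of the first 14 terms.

12250

1st diffs: 12, 26, 46, 72, 104.
2nd diffs: 14, 20, 26, 32.
3rd diffs: 6, 6, 6 (constant).
Newton forward-difference form: a_m = 4 + 12·C(m-1,1) + 14·C(m-1,2) + 6·C(m-1,3).
Continuing: …, 406, 592, 828, 1120, …, a_{14} = 2968.
Summing m = 1..14 (14 terms) gives 12250.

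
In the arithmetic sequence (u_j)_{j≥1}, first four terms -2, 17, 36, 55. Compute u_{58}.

Common difference d = 19.
u_j = -2 + (j - 1)·19.
u_{58} = -2 + 57·19 = 1081.

1081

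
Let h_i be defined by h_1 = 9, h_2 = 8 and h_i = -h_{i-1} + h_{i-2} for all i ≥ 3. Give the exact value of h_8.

h_3 = 1; h_4 = 7; h_5 = -6; h_6 = 13; h_7 = -19; h_8 = 32.

32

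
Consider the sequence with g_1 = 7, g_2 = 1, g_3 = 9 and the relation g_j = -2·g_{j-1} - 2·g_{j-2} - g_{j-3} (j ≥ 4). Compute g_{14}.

1

Compute successive terms:
g_4 = -27, g_5 = 35, g_6 = -25, …, g_{11} = 35, g_{12} = -25, g_{13} = 7, g_{14} = 1.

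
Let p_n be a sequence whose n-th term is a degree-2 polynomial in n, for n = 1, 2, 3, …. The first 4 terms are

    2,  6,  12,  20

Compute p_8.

1st diffs: 4, 6, 8.
2nd diffs: 2, 2 (constant).
Newton forward-difference form: p_n = 2 + 4·C(n-1,1) + 2·C(n-1,2).
At n = 8: n-1 = 7, so p_8 = 2 + 28 + 42 = 72.

72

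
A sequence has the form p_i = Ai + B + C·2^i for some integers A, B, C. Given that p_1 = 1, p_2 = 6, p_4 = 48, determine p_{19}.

Plug in i = 1, 2, 4: A + B + 2C = 1; 2A + B + 4C = 6; 4A + B + 16C = 48.
Subtracting the first from the second: A + 2C = 5.
Subtracting the second from the third: 2A + 12C = 42.
Solving: C = 4, A = -3, then B = -4.
Therefore p_{19} = -57 + (-4) + 4·524288 = 2097091.

2097091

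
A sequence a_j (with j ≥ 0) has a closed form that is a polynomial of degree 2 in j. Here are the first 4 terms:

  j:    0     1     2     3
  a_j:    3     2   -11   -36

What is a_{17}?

-1646

1st diffs: -1, -13, -25.
2nd diffs: -12, -12 (constant).
So a_j = -6j^2 + 5j + 3.
Evaluating at j = 17 gives a_{17} = -1646.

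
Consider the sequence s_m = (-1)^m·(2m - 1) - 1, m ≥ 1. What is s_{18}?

(-1)^18 = 1; 2m - 1 at m=18 is 35; so s_{18} = 34.

34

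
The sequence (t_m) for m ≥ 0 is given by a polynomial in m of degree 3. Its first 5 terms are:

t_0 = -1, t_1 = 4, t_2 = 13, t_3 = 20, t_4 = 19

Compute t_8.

1st diffs: 5, 9, 7, -1.
2nd diffs: 4, -2, -8.
3rd diffs: -6, -6 (constant).
Newton forward-difference form: t_m = -1 + 5·C(m,1) + 4·C(m,2) + (-6)·C(m,3).
At m = 8: m = 8, so t_8 = -1 + 40 + 112 - 336 = -185.

-185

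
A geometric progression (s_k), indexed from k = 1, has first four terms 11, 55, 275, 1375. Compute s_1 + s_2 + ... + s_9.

Common ratio r = 5.
s_k = 11·5^(k-1).
S = 11·(5^9 - 1)/(5 - 1) = 11·(1953125 - 1)/(4) = 5371091.

5371091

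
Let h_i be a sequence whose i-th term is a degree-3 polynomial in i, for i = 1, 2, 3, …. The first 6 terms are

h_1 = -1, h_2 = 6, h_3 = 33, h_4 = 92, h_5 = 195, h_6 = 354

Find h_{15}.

6285

1st diffs: 7, 27, 59, 103, 159.
2nd diffs: 20, 32, 44, 56.
3rd diffs: 12, 12, 12 (constant).
So h_i = 2i^3 - 2i^2 - i.
Evaluating at i = 15 gives h_{15} = 6285.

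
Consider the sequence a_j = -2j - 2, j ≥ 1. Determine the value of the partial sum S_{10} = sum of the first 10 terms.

-130

Over j = 1..10: Σj = 55.
Total = (-2)·55 + (-2)·10 = -130.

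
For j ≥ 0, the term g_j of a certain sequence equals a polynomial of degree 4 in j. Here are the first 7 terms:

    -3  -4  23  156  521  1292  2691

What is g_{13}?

58796

1st diffs: -1, 27, 133, 365, 771, 1399.
2nd diffs: 28, 106, 232, 406, 628.
3rd diffs: 78, 126, 174, 222.
4th diffs: 48, 48, 48 (constant).
So g_j = 2j^4 + j^3 - 3j^2 - j - 3.
Evaluating at j = 13 gives g_{13} = 58796.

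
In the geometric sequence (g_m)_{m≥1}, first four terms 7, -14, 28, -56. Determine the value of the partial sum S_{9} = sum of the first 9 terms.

1197

Common ratio r = -2.
g_m = 7·(-2)^(m-1).
S = 7·((-2)^9 - 1)/(-2 - 1) = 7·(-512 - 1)/(-3) = 1197.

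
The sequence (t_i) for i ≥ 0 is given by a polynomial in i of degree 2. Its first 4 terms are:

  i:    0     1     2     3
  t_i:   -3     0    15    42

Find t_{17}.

1680

1st diffs: 3, 15, 27.
2nd diffs: 12, 12 (constant).
So t_i = 6i^2 - 3i - 3.
Evaluating at i = 17 gives t_{17} = 1680.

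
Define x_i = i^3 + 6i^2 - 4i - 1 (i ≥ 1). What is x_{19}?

8948

x_{19} = 1·19^3 + 6·19^2 - 4·19 - 1 = 8948.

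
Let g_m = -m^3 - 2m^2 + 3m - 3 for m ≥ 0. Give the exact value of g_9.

g_9 = -1·9^3 - 2·9^2 + 3·9 - 3 = -867.

-867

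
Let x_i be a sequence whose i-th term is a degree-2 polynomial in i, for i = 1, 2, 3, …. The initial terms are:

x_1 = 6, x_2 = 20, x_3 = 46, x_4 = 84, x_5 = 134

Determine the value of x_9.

1st diffs: 14, 26, 38, 50.
2nd diffs: 12, 12, 12 (constant).
Newton forward-difference form: x_i = 6 + 14·C(i-1,1) + 12·C(i-1,2).
At i = 9: i-1 = 8, so x_9 = 6 + 112 + 336 = 454.

454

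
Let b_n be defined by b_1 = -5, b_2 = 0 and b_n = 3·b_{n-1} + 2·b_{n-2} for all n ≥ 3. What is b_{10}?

-62790

Applying the relation repeatedly:
b_3 = -10; b_4 = -30; b_5 = -110; b_6 = -390; b_7 = -1390; b_8 = -4950; b_9 = -17630; b_{10} = -62790.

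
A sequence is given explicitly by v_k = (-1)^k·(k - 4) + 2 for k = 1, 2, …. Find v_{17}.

-11

(-1)^17 = -1; k - 4 at k=17 is 13; so v_{17} = -11.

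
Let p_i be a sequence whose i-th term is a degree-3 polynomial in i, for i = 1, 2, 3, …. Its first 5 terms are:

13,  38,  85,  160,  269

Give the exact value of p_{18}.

7510

1st diffs: 25, 47, 75, 109.
2nd diffs: 22, 28, 34.
3rd diffs: 6, 6 (constant).
Newton forward-difference form: p_i = 13 + 25·C(i-1,1) + 22·C(i-1,2) + 6·C(i-1,3).
At i = 18: i-1 = 17, so p_{18} = 13 + 425 + 2992 + 4080 = 7510.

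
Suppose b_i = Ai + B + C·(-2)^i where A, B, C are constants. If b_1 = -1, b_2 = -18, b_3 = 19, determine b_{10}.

-3070

Write the equations: A + B - 2C = -1; 2A + B + 4C = -18; 3A + B - 8C = 19.
Subtracting the first from the second: A + 6C = -17.
Subtracting the second from the third: A - 12C = 37.
Solving: C = -3, A = 1, then B = -8.
So b_i = 1·i + (-8) + (-3)·(-2)^i; at i=10 this is -3070.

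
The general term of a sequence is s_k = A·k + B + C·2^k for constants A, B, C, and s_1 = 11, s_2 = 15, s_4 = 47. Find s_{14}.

49131

Plug in k = 1, 2, 4: A + B + 2C = 11; 2A + B + 4C = 15; 4A + B + 16C = 47.
Subtracting the first from the second: A + 2C = 4.
Subtracting the second from the third: 2A + 12C = 32.
Solving: C = 3, A = -2, then B = 7.
Therefore s_{14} = -28 + 7 + 3·16384 = 49131.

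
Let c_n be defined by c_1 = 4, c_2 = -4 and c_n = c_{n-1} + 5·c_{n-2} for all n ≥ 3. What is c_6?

56

Compute successive terms:
c_3 = 16, c_4 = -4, c_5 = 76, c_6 = 56.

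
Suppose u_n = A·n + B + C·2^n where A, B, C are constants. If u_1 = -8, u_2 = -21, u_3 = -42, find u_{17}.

-524368

Plug in n = 1, 2, 3: A + B + 2C = -8; 2A + B + 4C = -21; 3A + B + 8C = -42.
Subtracting the first from the second: A + 2C = -13.
Subtracting the second from the third: A + 4C = -21.
Solving: C = -4, A = -5, then B = 5.
So u_n = -5·n + 5 + (-4)·2^n; at n=17 this is -524368.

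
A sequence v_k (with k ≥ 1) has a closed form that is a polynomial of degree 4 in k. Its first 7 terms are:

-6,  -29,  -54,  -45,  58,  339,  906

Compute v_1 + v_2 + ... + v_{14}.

81179

1st diffs: -23, -25, 9, 103, 281, 567.
2nd diffs: -2, 34, 94, 178, 286.
3rd diffs: 36, 60, 84, 108.
4th diffs: 24, 24, 24 (constant).
Newton forward-difference form: v_k = -6 + (-23)·C(k-1,1) + (-2)·C(k-1,2) + 36·C(k-1,3) + 24·C(k-1,4).
Continuing: …, 1891, 3450, 5763, 9034, …, v_{14} = 26995.
Summing k = 1..14 (14 terms) gives 81179.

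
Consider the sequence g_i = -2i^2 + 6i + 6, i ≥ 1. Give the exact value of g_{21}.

g_{21} = -2·21^2 + 6·21 + 6 = -750.

-750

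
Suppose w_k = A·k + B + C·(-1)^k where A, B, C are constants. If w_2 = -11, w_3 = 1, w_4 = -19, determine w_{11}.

-31

The three given values yield: 2A + B + C = -11; 3A + B - C = 1; 4A + B + C = -19.
Subtracting the first from the second: A - 2C = 12.
Subtracting the second from the third: A + 2C = -20.
Solving: C = -8, A = -4, then B = 5.
Therefore w_{11} = -44 + 5 + (-8)·(-1) = -31.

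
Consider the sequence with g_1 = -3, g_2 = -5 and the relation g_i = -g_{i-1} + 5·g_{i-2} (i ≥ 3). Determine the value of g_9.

-610

Iterate the recurrence:
g_3 = -10, g_4 = -15, g_5 = -35, g_6 = -40, g_7 = -135, g_8 = -65, g_9 = -610.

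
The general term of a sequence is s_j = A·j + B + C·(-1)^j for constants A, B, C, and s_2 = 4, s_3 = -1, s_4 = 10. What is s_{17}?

The three given values yield: 2A + B + C = 4; 3A + B - C = -1; 4A + B + C = 10.
Subtracting the first from the second: A - 2C = -5.
Subtracting the second from the third: A + 2C = 11.
Solving: C = 4, A = 3, then B = -6.
So s_j = 3·j + (-6) + 4·(-1)^j; at j=17 this is 41.

41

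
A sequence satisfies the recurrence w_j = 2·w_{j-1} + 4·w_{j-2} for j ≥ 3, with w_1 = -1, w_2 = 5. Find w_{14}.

3592192

Iterate the recurrence:
w_3 = 6  w_4 = 32  w_5 = 88  …  w_{11} = 105984  w_{12} = 343040  w_{13} = 1110016  w_{14} = 3592192.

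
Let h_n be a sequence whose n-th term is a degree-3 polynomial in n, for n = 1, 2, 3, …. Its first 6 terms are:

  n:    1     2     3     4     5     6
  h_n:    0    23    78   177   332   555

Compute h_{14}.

1st diffs: 23, 55, 99, 155, 223.
2nd diffs: 32, 44, 56, 68.
3rd diffs: 12, 12, 12 (constant).
Newton forward-difference form: h_n = 23·C(n-1,1) + 32·C(n-1,2) + 12·C(n-1,3).
At n = 14: n-1 = 13, so h_{14} = 299 + 2496 + 3432 = 6227.

6227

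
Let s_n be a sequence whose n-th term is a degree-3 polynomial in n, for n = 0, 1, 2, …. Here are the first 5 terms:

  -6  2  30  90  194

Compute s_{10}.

2414

1st diffs: 8, 28, 60, 104.
2nd diffs: 20, 32, 44.
3rd diffs: 12, 12 (constant).
Newton forward-difference form: s_n = -6 + 8·C(n,1) + 20·C(n,2) + 12·C(n,3).
At n = 10: n = 10, so s_{10} = -6 + 80 + 900 + 1440 = 2414.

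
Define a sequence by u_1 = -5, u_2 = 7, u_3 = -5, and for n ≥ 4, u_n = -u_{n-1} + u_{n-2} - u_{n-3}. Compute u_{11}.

Applying the relation repeatedly:
u_4 = 17;  u_5 = -29;  u_6 = 51;  u_7 = -97;  u_8 = 177;  u_9 = -325;  u_{10} = 599;  u_{11} = -1101.

-1101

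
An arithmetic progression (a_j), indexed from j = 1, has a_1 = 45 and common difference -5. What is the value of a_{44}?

a_j = 45 + (j - 1)·(-5).
a_{44} = 45 + 43·(-5) = -170.

-170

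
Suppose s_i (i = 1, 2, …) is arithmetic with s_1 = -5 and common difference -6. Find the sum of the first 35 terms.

-3745

s_i = -5 + (i - 1)·(-6).
s_{35} = -209; S = 35·(-5 + (-209))/2 = -3745.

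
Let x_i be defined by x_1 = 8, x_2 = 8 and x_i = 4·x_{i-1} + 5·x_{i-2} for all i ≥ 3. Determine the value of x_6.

8328

Iterate the recurrence:
x_3 = 72; x_4 = 328; x_5 = 1672; x_6 = 8328.
(Characteristic roots are 5 and -1.)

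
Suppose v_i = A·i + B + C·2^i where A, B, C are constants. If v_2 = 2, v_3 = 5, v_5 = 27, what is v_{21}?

2097131

Write the equations: 2A + B + 4C = 2; 3A + B + 8C = 5; 5A + B + 32C = 27.
Subtracting the first from the second: A + 4C = 3.
Subtracting the second from the third: 2A + 24C = 22.
Solving: C = 1, A = -1, then B = 0.
Therefore v_{21} = -21 + 0 + 1·2097152 = 2097131.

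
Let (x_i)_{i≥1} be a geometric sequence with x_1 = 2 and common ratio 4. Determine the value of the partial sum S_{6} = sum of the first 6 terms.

x_i = 2·4^(i-1).
S = 2·(4^6 - 1)/(4 - 1) = 2·(4096 - 1)/(3) = 2730.

2730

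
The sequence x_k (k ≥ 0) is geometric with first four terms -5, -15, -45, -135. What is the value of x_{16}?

Common ratio r = 3.
x_k = (-5)·3^(k-0).
x_{16} = (-5)·3^16 = -215233605.

-215233605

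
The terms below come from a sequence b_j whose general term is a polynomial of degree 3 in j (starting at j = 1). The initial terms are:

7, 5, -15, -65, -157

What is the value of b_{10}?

1st diffs: -2, -20, -50, -92.
2nd diffs: -18, -30, -42.
3rd diffs: -12, -12 (constant).
Newton forward-difference form: b_j = 7 + (-2)·C(j-1,1) + (-18)·C(j-1,2) + (-12)·C(j-1,3).
At j = 10: j-1 = 9, so b_{10} = 7 - 18 - 648 - 1008 = -1667.

-1667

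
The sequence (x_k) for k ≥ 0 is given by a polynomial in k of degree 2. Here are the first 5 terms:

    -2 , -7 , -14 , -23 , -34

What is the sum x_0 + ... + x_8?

-366

1st diffs: -5, -7, -9, -11.
2nd diffs: -2, -2, -2 (constant).
Newton forward-difference form: x_k = -2 + (-5)·C(k,1) + (-2)·C(k,2).
Continuing: -47, -62, -79, -98.
Summing k = 0..8 (9 terms) gives -366.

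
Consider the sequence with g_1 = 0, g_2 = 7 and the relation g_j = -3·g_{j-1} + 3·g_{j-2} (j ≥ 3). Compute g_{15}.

-193643541

Step forward from the initial values:
g_3 = -21; g_4 = 84; g_5 = -315; …; g_{12} = 3553389; g_{13} = -13471920; g_{14} = 51075927; g_{15} = -193643541.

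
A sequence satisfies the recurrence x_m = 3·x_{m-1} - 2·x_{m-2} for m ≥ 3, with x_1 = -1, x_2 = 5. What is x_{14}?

Applying the relation repeatedly:
x_3 = 17, x_4 = 41, x_5 = 89, …, x_{11} = 6137, x_{12} = 12281, x_{13} = 24569, x_{14} = 49145.
(Characteristic roots are 2 and 1.)

49145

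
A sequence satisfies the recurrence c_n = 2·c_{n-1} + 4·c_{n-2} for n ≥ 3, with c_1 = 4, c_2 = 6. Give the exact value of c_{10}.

c_3 = 28, c_4 = 80, c_5 = 272, c_6 = 864, c_7 = 2816, c_8 = 9088, c_9 = 29440, c_{10} = 95232.

95232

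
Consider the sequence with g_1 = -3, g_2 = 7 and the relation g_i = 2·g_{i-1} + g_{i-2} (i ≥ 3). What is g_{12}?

33053

g_3 = 11;  g_4 = 29;  g_5 = 69;  g_6 = 167;  g_7 = 403;  g_8 = 973;  g_9 = 2349;  g_{10} = 5671;  g_{11} = 13691;  g_{12} = 33053.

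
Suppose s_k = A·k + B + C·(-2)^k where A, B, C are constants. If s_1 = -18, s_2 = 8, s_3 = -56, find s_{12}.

20428

At k = 1, 2, 3: A + B - 2C = -18; 2A + B + 4C = 8; 3A + B - 8C = -56.
Subtracting the first from the second: A + 6C = 26.
Subtracting the second from the third: A - 12C = -64.
Solving: C = 5, A = -4, then B = -4.
Therefore s_{12} = -48 + (-4) + 5·4096 = 20428.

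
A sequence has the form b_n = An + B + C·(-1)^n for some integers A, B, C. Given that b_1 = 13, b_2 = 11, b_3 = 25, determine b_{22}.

131

Write the equations: A + B - C = 13; 2A + B + C = 11; 3A + B - C = 25.
Subtracting the first from the second: A + 2C = -2.
Subtracting the second from the third: A - 2C = 14.
Solving: C = -4, A = 6, then B = 3.
So b_n = 6·n + 3 + (-4)·(-1)^n; at n=22 this is 131.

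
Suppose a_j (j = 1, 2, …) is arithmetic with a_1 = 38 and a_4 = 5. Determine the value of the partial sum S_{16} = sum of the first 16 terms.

Common difference d = (5 - 38) / (4 - 1) = -11.
a_j = 38 + (j - 1)·(-11).
a_{16} = -127; S = 16·(38 + (-127))/2 = -712.

-712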